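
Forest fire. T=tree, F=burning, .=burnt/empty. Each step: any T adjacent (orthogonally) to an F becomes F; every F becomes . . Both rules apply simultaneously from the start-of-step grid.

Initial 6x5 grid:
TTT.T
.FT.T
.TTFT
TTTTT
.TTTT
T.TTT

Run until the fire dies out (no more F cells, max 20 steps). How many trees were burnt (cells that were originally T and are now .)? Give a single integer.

Step 1: +6 fires, +2 burnt (F count now 6)
Step 2: +7 fires, +6 burnt (F count now 7)
Step 3: +6 fires, +7 burnt (F count now 6)
Step 4: +2 fires, +6 burnt (F count now 2)
Step 5: +0 fires, +2 burnt (F count now 0)
Fire out after step 5
Initially T: 22, now '.': 29
Total burnt (originally-T cells now '.'): 21

Answer: 21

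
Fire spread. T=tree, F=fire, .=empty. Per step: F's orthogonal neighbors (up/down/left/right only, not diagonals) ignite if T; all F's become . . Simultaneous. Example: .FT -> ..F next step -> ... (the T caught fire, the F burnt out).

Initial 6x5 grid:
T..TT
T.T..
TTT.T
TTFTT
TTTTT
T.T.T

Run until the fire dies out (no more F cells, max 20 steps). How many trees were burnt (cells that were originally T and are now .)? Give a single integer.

Step 1: +4 fires, +1 burnt (F count now 4)
Step 2: +7 fires, +4 burnt (F count now 7)
Step 3: +4 fires, +7 burnt (F count now 4)
Step 4: +3 fires, +4 burnt (F count now 3)
Step 5: +1 fires, +3 burnt (F count now 1)
Step 6: +0 fires, +1 burnt (F count now 0)
Fire out after step 6
Initially T: 21, now '.': 28
Total burnt (originally-T cells now '.'): 19

Answer: 19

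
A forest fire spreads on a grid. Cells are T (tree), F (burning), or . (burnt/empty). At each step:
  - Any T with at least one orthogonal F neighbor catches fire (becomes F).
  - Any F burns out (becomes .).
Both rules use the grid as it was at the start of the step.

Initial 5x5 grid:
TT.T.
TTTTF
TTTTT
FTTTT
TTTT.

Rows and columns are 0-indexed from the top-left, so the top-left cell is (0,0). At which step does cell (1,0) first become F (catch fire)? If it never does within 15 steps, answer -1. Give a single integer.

Step 1: cell (1,0)='T' (+5 fires, +2 burnt)
Step 2: cell (1,0)='F' (+8 fires, +5 burnt)
  -> target ignites at step 2
Step 3: cell (1,0)='.' (+5 fires, +8 burnt)
Step 4: cell (1,0)='.' (+2 fires, +5 burnt)
Step 5: cell (1,0)='.' (+0 fires, +2 burnt)
  fire out at step 5

2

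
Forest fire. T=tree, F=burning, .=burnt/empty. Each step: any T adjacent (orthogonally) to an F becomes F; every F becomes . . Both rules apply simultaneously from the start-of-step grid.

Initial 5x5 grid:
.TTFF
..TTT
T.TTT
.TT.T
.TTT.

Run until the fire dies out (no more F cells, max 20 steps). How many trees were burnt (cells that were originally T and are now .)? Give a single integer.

Answer: 14

Derivation:
Step 1: +3 fires, +2 burnt (F count now 3)
Step 2: +4 fires, +3 burnt (F count now 4)
Step 3: +2 fires, +4 burnt (F count now 2)
Step 4: +1 fires, +2 burnt (F count now 1)
Step 5: +2 fires, +1 burnt (F count now 2)
Step 6: +2 fires, +2 burnt (F count now 2)
Step 7: +0 fires, +2 burnt (F count now 0)
Fire out after step 7
Initially T: 15, now '.': 24
Total burnt (originally-T cells now '.'): 14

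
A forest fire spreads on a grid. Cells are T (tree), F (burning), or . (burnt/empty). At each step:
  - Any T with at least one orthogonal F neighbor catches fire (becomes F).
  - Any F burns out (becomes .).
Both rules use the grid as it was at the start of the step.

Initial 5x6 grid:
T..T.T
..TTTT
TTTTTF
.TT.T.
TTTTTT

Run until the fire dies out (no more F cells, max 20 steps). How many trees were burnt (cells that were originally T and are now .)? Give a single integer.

Answer: 20

Derivation:
Step 1: +2 fires, +1 burnt (F count now 2)
Step 2: +4 fires, +2 burnt (F count now 4)
Step 3: +3 fires, +4 burnt (F count now 3)
Step 4: +6 fires, +3 burnt (F count now 6)
Step 5: +3 fires, +6 burnt (F count now 3)
Step 6: +1 fires, +3 burnt (F count now 1)
Step 7: +1 fires, +1 burnt (F count now 1)
Step 8: +0 fires, +1 burnt (F count now 0)
Fire out after step 8
Initially T: 21, now '.': 29
Total burnt (originally-T cells now '.'): 20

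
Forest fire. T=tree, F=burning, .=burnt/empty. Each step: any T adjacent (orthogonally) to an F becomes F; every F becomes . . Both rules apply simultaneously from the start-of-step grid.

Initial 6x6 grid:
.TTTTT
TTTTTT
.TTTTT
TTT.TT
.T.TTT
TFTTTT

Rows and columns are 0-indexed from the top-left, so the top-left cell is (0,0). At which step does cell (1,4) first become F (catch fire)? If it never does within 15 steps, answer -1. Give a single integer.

Step 1: cell (1,4)='T' (+3 fires, +1 burnt)
Step 2: cell (1,4)='T' (+2 fires, +3 burnt)
Step 3: cell (1,4)='T' (+5 fires, +2 burnt)
Step 4: cell (1,4)='T' (+4 fires, +5 burnt)
Step 5: cell (1,4)='T' (+6 fires, +4 burnt)
Step 6: cell (1,4)='T' (+4 fires, +6 burnt)
Step 7: cell (1,4)='F' (+3 fires, +4 burnt)
  -> target ignites at step 7
Step 8: cell (1,4)='.' (+2 fires, +3 burnt)
Step 9: cell (1,4)='.' (+1 fires, +2 burnt)
Step 10: cell (1,4)='.' (+0 fires, +1 burnt)
  fire out at step 10

7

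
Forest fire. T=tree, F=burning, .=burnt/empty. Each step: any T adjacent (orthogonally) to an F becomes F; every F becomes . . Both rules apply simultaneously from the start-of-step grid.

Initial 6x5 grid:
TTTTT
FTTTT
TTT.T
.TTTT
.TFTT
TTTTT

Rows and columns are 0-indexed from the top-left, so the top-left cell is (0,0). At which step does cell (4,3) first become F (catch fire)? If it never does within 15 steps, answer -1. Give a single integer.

Step 1: cell (4,3)='F' (+7 fires, +2 burnt)
  -> target ignites at step 1
Step 2: cell (4,3)='.' (+9 fires, +7 burnt)
Step 3: cell (4,3)='.' (+5 fires, +9 burnt)
Step 4: cell (4,3)='.' (+3 fires, +5 burnt)
Step 5: cell (4,3)='.' (+1 fires, +3 burnt)
Step 6: cell (4,3)='.' (+0 fires, +1 burnt)
  fire out at step 6

1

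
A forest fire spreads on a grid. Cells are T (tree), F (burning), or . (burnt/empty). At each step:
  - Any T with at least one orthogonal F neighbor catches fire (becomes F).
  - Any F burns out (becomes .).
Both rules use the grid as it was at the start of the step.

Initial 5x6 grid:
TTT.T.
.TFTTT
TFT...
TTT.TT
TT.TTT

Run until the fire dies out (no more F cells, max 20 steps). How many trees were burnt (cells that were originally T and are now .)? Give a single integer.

Answer: 15

Derivation:
Step 1: +6 fires, +2 burnt (F count now 6)
Step 2: +5 fires, +6 burnt (F count now 5)
Step 3: +4 fires, +5 burnt (F count now 4)
Step 4: +0 fires, +4 burnt (F count now 0)
Fire out after step 4
Initially T: 20, now '.': 25
Total burnt (originally-T cells now '.'): 15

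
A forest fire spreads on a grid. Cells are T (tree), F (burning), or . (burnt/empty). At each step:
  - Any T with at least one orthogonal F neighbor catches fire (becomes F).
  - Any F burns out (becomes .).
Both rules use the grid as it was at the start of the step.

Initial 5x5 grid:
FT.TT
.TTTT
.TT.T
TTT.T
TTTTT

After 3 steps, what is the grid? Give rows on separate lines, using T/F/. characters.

Step 1: 1 trees catch fire, 1 burn out
  .F.TT
  .TTTT
  .TT.T
  TTT.T
  TTTTT
Step 2: 1 trees catch fire, 1 burn out
  ...TT
  .FTTT
  .TT.T
  TTT.T
  TTTTT
Step 3: 2 trees catch fire, 1 burn out
  ...TT
  ..FTT
  .FT.T
  TTT.T
  TTTTT

...TT
..FTT
.FT.T
TTT.T
TTTTT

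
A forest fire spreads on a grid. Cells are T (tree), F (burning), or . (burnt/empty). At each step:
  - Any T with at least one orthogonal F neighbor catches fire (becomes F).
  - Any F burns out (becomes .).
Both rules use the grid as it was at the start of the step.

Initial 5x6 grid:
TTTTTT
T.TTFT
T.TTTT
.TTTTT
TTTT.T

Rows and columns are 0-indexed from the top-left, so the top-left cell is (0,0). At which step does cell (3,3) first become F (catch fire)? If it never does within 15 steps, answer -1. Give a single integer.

Step 1: cell (3,3)='T' (+4 fires, +1 burnt)
Step 2: cell (3,3)='T' (+6 fires, +4 burnt)
Step 3: cell (3,3)='F' (+4 fires, +6 burnt)
  -> target ignites at step 3
Step 4: cell (3,3)='.' (+4 fires, +4 burnt)
Step 5: cell (3,3)='.' (+3 fires, +4 burnt)
Step 6: cell (3,3)='.' (+2 fires, +3 burnt)
Step 7: cell (3,3)='.' (+2 fires, +2 burnt)
Step 8: cell (3,3)='.' (+0 fires, +2 burnt)
  fire out at step 8

3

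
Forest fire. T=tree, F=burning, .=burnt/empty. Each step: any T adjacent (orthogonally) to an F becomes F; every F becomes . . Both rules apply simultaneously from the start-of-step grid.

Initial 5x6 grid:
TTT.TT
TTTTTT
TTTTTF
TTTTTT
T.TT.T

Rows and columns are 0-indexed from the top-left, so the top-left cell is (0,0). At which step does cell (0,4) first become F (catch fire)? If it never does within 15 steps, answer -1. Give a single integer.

Step 1: cell (0,4)='T' (+3 fires, +1 burnt)
Step 2: cell (0,4)='T' (+5 fires, +3 burnt)
Step 3: cell (0,4)='F' (+4 fires, +5 burnt)
  -> target ignites at step 3
Step 4: cell (0,4)='.' (+4 fires, +4 burnt)
Step 5: cell (0,4)='.' (+5 fires, +4 burnt)
Step 6: cell (0,4)='.' (+3 fires, +5 burnt)
Step 7: cell (0,4)='.' (+2 fires, +3 burnt)
Step 8: cell (0,4)='.' (+0 fires, +2 burnt)
  fire out at step 8

3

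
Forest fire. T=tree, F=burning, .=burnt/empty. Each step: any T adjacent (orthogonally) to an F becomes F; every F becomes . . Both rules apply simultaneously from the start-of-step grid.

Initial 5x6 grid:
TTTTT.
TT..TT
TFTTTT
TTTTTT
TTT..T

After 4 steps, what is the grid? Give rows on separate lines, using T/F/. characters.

Step 1: 4 trees catch fire, 1 burn out
  TTTTT.
  TF..TT
  F.FTTT
  TFTTTT
  TTT..T
Step 2: 6 trees catch fire, 4 burn out
  TFTTT.
  F...TT
  ...FTT
  F.FTTT
  TFT..T
Step 3: 6 trees catch fire, 6 burn out
  F.FTT.
  ....TT
  ....FT
  ...FTT
  F.F..T
Step 4: 4 trees catch fire, 6 burn out
  ...FT.
  ....FT
  .....F
  ....FT
  .....T

...FT.
....FT
.....F
....FT
.....T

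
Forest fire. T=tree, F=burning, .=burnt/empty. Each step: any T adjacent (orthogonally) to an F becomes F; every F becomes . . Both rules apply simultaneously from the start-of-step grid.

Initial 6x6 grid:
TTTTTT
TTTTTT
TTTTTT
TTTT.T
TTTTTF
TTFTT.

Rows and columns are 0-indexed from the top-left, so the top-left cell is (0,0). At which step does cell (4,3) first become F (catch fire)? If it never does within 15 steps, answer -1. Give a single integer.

Step 1: cell (4,3)='T' (+5 fires, +2 burnt)
Step 2: cell (4,3)='F' (+6 fires, +5 burnt)
  -> target ignites at step 2
Step 3: cell (4,3)='.' (+6 fires, +6 burnt)
Step 4: cell (4,3)='.' (+6 fires, +6 burnt)
Step 5: cell (4,3)='.' (+5 fires, +6 burnt)
Step 6: cell (4,3)='.' (+3 fires, +5 burnt)
Step 7: cell (4,3)='.' (+1 fires, +3 burnt)
Step 8: cell (4,3)='.' (+0 fires, +1 burnt)
  fire out at step 8

2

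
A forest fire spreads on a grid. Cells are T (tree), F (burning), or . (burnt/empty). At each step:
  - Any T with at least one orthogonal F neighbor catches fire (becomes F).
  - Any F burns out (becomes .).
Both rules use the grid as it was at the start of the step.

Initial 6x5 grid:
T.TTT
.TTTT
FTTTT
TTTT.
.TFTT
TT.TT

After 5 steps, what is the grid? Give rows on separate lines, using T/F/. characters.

Step 1: 5 trees catch fire, 2 burn out
  T.TTT
  .TTTT
  .FTTT
  FTFT.
  .F.FT
  TT.TT
Step 2: 7 trees catch fire, 5 burn out
  T.TTT
  .FTTT
  ..FTT
  .F.F.
  ....F
  TF.FT
Step 3: 4 trees catch fire, 7 burn out
  T.TTT
  ..FTT
  ...FT
  .....
  .....
  F...F
Step 4: 3 trees catch fire, 4 burn out
  T.FTT
  ...FT
  ....F
  .....
  .....
  .....
Step 5: 2 trees catch fire, 3 burn out
  T..FT
  ....F
  .....
  .....
  .....
  .....

T..FT
....F
.....
.....
.....
.....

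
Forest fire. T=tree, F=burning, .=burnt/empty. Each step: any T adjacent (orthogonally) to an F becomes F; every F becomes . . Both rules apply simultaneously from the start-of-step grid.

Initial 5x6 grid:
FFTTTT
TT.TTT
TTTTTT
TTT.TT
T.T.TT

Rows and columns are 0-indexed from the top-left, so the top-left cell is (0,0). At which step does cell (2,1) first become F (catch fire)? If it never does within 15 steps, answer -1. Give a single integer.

Step 1: cell (2,1)='T' (+3 fires, +2 burnt)
Step 2: cell (2,1)='F' (+3 fires, +3 burnt)
  -> target ignites at step 2
Step 3: cell (2,1)='.' (+5 fires, +3 burnt)
Step 4: cell (2,1)='.' (+5 fires, +5 burnt)
Step 5: cell (2,1)='.' (+3 fires, +5 burnt)
Step 6: cell (2,1)='.' (+2 fires, +3 burnt)
Step 7: cell (2,1)='.' (+2 fires, +2 burnt)
Step 8: cell (2,1)='.' (+1 fires, +2 burnt)
Step 9: cell (2,1)='.' (+0 fires, +1 burnt)
  fire out at step 9

2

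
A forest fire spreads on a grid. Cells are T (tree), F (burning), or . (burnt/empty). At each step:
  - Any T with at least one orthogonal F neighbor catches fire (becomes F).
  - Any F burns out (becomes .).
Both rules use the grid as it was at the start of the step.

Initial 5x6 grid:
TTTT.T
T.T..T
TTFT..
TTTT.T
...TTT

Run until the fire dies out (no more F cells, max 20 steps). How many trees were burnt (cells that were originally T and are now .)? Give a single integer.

Answer: 17

Derivation:
Step 1: +4 fires, +1 burnt (F count now 4)
Step 2: +4 fires, +4 burnt (F count now 4)
Step 3: +5 fires, +4 burnt (F count now 5)
Step 4: +2 fires, +5 burnt (F count now 2)
Step 5: +1 fires, +2 burnt (F count now 1)
Step 6: +1 fires, +1 burnt (F count now 1)
Step 7: +0 fires, +1 burnt (F count now 0)
Fire out after step 7
Initially T: 19, now '.': 28
Total burnt (originally-T cells now '.'): 17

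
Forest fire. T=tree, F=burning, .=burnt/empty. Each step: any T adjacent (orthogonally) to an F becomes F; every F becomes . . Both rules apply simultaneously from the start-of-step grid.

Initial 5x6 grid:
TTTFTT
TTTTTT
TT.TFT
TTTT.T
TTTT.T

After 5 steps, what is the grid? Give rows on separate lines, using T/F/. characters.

Step 1: 6 trees catch fire, 2 burn out
  TTF.FT
  TTTFFT
  TT.F.F
  TTTT.T
  TTTT.T
Step 2: 6 trees catch fire, 6 burn out
  TF...F
  TTF..F
  TT....
  TTTF.F
  TTTT.T
Step 3: 5 trees catch fire, 6 burn out
  F.....
  TF....
  TT....
  TTF...
  TTTF.F
Step 4: 4 trees catch fire, 5 burn out
  ......
  F.....
  TF....
  TF....
  TTF...
Step 5: 3 trees catch fire, 4 burn out
  ......
  ......
  F.....
  F.....
  TF....

......
......
F.....
F.....
TF....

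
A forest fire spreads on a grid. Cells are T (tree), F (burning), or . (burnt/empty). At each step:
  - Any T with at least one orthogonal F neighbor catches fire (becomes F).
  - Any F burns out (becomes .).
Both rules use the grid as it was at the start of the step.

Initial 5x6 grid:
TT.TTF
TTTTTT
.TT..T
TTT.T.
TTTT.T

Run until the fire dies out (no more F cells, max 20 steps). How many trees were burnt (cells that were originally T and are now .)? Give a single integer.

Step 1: +2 fires, +1 burnt (F count now 2)
Step 2: +3 fires, +2 burnt (F count now 3)
Step 3: +1 fires, +3 burnt (F count now 1)
Step 4: +1 fires, +1 burnt (F count now 1)
Step 5: +2 fires, +1 burnt (F count now 2)
Step 6: +4 fires, +2 burnt (F count now 4)
Step 7: +3 fires, +4 burnt (F count now 3)
Step 8: +3 fires, +3 burnt (F count now 3)
Step 9: +1 fires, +3 burnt (F count now 1)
Step 10: +0 fires, +1 burnt (F count now 0)
Fire out after step 10
Initially T: 22, now '.': 28
Total burnt (originally-T cells now '.'): 20

Answer: 20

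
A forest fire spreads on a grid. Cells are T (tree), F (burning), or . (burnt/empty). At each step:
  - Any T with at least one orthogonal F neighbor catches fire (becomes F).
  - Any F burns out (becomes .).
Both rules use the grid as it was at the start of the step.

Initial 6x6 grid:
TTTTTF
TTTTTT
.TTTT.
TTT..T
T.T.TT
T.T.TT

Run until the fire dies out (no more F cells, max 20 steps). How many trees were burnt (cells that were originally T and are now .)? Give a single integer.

Answer: 22

Derivation:
Step 1: +2 fires, +1 burnt (F count now 2)
Step 2: +2 fires, +2 burnt (F count now 2)
Step 3: +3 fires, +2 burnt (F count now 3)
Step 4: +3 fires, +3 burnt (F count now 3)
Step 5: +3 fires, +3 burnt (F count now 3)
Step 6: +3 fires, +3 burnt (F count now 3)
Step 7: +2 fires, +3 burnt (F count now 2)
Step 8: +2 fires, +2 burnt (F count now 2)
Step 9: +1 fires, +2 burnt (F count now 1)
Step 10: +1 fires, +1 burnt (F count now 1)
Step 11: +0 fires, +1 burnt (F count now 0)
Fire out after step 11
Initially T: 27, now '.': 31
Total burnt (originally-T cells now '.'): 22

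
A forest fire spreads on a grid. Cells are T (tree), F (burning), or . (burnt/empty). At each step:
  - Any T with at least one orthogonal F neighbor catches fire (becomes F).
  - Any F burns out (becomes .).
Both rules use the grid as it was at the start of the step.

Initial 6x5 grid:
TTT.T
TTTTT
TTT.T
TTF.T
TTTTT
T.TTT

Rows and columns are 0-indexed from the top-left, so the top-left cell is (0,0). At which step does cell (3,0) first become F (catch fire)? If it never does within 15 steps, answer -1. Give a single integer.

Step 1: cell (3,0)='T' (+3 fires, +1 burnt)
Step 2: cell (3,0)='F' (+6 fires, +3 burnt)
  -> target ignites at step 2
Step 3: cell (3,0)='.' (+7 fires, +6 burnt)
Step 4: cell (3,0)='.' (+6 fires, +7 burnt)
Step 5: cell (3,0)='.' (+3 fires, +6 burnt)
Step 6: cell (3,0)='.' (+0 fires, +3 burnt)
  fire out at step 6

2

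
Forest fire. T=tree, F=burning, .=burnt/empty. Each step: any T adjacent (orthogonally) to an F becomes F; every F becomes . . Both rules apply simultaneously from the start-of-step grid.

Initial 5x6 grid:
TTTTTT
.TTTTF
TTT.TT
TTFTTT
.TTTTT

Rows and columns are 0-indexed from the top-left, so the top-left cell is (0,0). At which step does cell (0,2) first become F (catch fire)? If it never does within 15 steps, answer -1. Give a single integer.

Step 1: cell (0,2)='T' (+7 fires, +2 burnt)
Step 2: cell (0,2)='T' (+10 fires, +7 burnt)
Step 3: cell (0,2)='F' (+6 fires, +10 burnt)
  -> target ignites at step 3
Step 4: cell (0,2)='.' (+1 fires, +6 burnt)
Step 5: cell (0,2)='.' (+1 fires, +1 burnt)
Step 6: cell (0,2)='.' (+0 fires, +1 burnt)
  fire out at step 6

3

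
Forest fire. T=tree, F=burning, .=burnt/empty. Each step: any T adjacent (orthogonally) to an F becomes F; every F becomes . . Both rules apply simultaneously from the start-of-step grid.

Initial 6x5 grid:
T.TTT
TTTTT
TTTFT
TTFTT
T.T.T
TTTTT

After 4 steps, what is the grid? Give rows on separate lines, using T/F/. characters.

Step 1: 6 trees catch fire, 2 burn out
  T.TTT
  TTTFT
  TTF.F
  TF.FT
  T.F.T
  TTTTT
Step 2: 7 trees catch fire, 6 burn out
  T.TFT
  TTF.F
  TF...
  F...F
  T...T
  TTFTT
Step 3: 8 trees catch fire, 7 burn out
  T.F.F
  TF...
  F....
  .....
  F...F
  TF.FT
Step 4: 3 trees catch fire, 8 burn out
  T....
  F....
  .....
  .....
  .....
  F...F

T....
F....
.....
.....
.....
F...F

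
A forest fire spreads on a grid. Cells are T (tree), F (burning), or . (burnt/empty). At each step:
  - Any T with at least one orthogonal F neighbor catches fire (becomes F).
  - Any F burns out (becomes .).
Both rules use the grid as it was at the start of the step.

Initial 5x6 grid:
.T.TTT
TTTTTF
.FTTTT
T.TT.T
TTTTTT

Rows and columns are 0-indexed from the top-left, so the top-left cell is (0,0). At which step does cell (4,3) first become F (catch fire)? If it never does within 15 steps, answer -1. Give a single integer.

Step 1: cell (4,3)='T' (+5 fires, +2 burnt)
Step 2: cell (4,3)='T' (+9 fires, +5 burnt)
Step 3: cell (4,3)='T' (+4 fires, +9 burnt)
Step 4: cell (4,3)='F' (+3 fires, +4 burnt)
  -> target ignites at step 4
Step 5: cell (4,3)='.' (+1 fires, +3 burnt)
Step 6: cell (4,3)='.' (+1 fires, +1 burnt)
Step 7: cell (4,3)='.' (+0 fires, +1 burnt)
  fire out at step 7

4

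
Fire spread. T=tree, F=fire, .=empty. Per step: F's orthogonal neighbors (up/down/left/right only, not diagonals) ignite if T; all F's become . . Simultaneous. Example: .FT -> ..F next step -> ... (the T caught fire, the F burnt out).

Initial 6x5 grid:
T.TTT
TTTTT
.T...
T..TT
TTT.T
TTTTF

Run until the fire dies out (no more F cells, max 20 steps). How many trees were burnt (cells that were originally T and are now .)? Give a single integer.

Step 1: +2 fires, +1 burnt (F count now 2)
Step 2: +2 fires, +2 burnt (F count now 2)
Step 3: +3 fires, +2 burnt (F count now 3)
Step 4: +2 fires, +3 burnt (F count now 2)
Step 5: +1 fires, +2 burnt (F count now 1)
Step 6: +1 fires, +1 burnt (F count now 1)
Step 7: +0 fires, +1 burnt (F count now 0)
Fire out after step 7
Initially T: 21, now '.': 20
Total burnt (originally-T cells now '.'): 11

Answer: 11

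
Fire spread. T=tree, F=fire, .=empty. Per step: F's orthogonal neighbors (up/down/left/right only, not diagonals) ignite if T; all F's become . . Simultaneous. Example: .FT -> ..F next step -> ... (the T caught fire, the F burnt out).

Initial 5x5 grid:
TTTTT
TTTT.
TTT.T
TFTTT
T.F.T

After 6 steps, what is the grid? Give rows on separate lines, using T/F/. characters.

Step 1: 3 trees catch fire, 2 burn out
  TTTTT
  TTTT.
  TFT.T
  F.FTT
  T...T
Step 2: 5 trees catch fire, 3 burn out
  TTTTT
  TFTT.
  F.F.T
  ...FT
  F...T
Step 3: 4 trees catch fire, 5 burn out
  TFTTT
  F.FT.
  ....T
  ....F
  ....T
Step 4: 5 trees catch fire, 4 burn out
  F.FTT
  ...F.
  ....F
  .....
  ....F
Step 5: 1 trees catch fire, 5 burn out
  ...FT
  .....
  .....
  .....
  .....
Step 6: 1 trees catch fire, 1 burn out
  ....F
  .....
  .....
  .....
  .....

....F
.....
.....
.....
.....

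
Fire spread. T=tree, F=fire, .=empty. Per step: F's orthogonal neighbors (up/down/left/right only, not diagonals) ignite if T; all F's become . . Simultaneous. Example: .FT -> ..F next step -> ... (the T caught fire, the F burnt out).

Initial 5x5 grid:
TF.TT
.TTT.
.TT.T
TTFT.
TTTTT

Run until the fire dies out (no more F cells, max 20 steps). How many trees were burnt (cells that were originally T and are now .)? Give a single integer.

Answer: 16

Derivation:
Step 1: +6 fires, +2 burnt (F count now 6)
Step 2: +5 fires, +6 burnt (F count now 5)
Step 3: +3 fires, +5 burnt (F count now 3)
Step 4: +1 fires, +3 burnt (F count now 1)
Step 5: +1 fires, +1 burnt (F count now 1)
Step 6: +0 fires, +1 burnt (F count now 0)
Fire out after step 6
Initially T: 17, now '.': 24
Total burnt (originally-T cells now '.'): 16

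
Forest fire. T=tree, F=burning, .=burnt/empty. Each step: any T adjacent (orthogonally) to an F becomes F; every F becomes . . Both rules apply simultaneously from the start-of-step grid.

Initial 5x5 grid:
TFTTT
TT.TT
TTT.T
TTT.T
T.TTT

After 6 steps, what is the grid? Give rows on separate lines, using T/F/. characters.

Step 1: 3 trees catch fire, 1 burn out
  F.FTT
  TF.TT
  TTT.T
  TTT.T
  T.TTT
Step 2: 3 trees catch fire, 3 burn out
  ...FT
  F..TT
  TFT.T
  TTT.T
  T.TTT
Step 3: 5 trees catch fire, 3 burn out
  ....F
  ...FT
  F.F.T
  TFT.T
  T.TTT
Step 4: 3 trees catch fire, 5 burn out
  .....
  ....F
  ....T
  F.F.T
  T.TTT
Step 5: 3 trees catch fire, 3 burn out
  .....
  .....
  ....F
  ....T
  F.FTT
Step 6: 2 trees catch fire, 3 burn out
  .....
  .....
  .....
  ....F
  ...FT

.....
.....
.....
....F
...FT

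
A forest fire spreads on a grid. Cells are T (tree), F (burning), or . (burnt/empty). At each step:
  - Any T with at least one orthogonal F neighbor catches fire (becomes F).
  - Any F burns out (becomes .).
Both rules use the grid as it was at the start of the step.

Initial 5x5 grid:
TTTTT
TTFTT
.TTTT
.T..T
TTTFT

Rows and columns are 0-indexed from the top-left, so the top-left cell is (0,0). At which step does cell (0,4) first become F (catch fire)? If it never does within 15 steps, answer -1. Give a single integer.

Step 1: cell (0,4)='T' (+6 fires, +2 burnt)
Step 2: cell (0,4)='T' (+8 fires, +6 burnt)
Step 3: cell (0,4)='F' (+5 fires, +8 burnt)
  -> target ignites at step 3
Step 4: cell (0,4)='.' (+0 fires, +5 burnt)
  fire out at step 4

3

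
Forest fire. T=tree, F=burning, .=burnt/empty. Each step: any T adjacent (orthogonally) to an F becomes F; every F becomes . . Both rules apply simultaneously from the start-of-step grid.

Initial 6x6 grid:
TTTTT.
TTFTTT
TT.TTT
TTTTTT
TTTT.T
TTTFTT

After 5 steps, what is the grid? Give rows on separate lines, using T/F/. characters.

Step 1: 6 trees catch fire, 2 burn out
  TTFTT.
  TF.FTT
  TT.TTT
  TTTTTT
  TTTF.T
  TTF.FT
Step 2: 10 trees catch fire, 6 burn out
  TF.FT.
  F...FT
  TF.FTT
  TTTFTT
  TTF..T
  TF...F
Step 3: 11 trees catch fire, 10 burn out
  F...F.
  .....F
  F...FT
  TFF.FT
  TF...F
  F.....
Step 4: 4 trees catch fire, 11 burn out
  ......
  ......
  .....F
  F....F
  F.....
  ......
Step 5: 0 trees catch fire, 4 burn out
  ......
  ......
  ......
  ......
  ......
  ......

......
......
......
......
......
......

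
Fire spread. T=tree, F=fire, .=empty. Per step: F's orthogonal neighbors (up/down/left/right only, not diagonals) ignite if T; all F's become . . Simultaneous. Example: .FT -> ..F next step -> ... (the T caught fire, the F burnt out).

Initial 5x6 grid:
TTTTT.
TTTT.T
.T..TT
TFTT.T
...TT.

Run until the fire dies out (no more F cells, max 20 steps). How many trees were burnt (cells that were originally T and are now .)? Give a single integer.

Step 1: +3 fires, +1 burnt (F count now 3)
Step 2: +2 fires, +3 burnt (F count now 2)
Step 3: +4 fires, +2 burnt (F count now 4)
Step 4: +4 fires, +4 burnt (F count now 4)
Step 5: +1 fires, +4 burnt (F count now 1)
Step 6: +1 fires, +1 burnt (F count now 1)
Step 7: +0 fires, +1 burnt (F count now 0)
Fire out after step 7
Initially T: 19, now '.': 26
Total burnt (originally-T cells now '.'): 15

Answer: 15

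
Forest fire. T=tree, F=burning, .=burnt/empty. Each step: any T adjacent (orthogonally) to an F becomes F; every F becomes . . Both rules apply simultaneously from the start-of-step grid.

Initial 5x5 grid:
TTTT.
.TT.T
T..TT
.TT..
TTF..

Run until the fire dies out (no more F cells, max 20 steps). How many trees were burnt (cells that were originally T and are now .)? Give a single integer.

Answer: 4

Derivation:
Step 1: +2 fires, +1 burnt (F count now 2)
Step 2: +2 fires, +2 burnt (F count now 2)
Step 3: +0 fires, +2 burnt (F count now 0)
Fire out after step 3
Initially T: 14, now '.': 15
Total burnt (originally-T cells now '.'): 4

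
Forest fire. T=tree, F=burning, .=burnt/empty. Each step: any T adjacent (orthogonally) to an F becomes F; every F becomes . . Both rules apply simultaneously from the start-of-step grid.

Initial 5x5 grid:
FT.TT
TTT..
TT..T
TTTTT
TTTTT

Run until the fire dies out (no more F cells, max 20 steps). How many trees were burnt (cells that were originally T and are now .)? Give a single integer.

Answer: 17

Derivation:
Step 1: +2 fires, +1 burnt (F count now 2)
Step 2: +2 fires, +2 burnt (F count now 2)
Step 3: +3 fires, +2 burnt (F count now 3)
Step 4: +2 fires, +3 burnt (F count now 2)
Step 5: +2 fires, +2 burnt (F count now 2)
Step 6: +2 fires, +2 burnt (F count now 2)
Step 7: +2 fires, +2 burnt (F count now 2)
Step 8: +2 fires, +2 burnt (F count now 2)
Step 9: +0 fires, +2 burnt (F count now 0)
Fire out after step 9
Initially T: 19, now '.': 23
Total burnt (originally-T cells now '.'): 17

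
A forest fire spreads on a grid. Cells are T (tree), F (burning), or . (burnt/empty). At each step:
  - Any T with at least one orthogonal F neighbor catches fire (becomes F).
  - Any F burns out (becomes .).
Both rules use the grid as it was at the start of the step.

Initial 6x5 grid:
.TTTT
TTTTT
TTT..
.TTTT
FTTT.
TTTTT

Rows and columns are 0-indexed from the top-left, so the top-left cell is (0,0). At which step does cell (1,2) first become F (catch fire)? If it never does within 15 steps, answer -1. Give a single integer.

Step 1: cell (1,2)='T' (+2 fires, +1 burnt)
Step 2: cell (1,2)='T' (+3 fires, +2 burnt)
Step 3: cell (1,2)='T' (+4 fires, +3 burnt)
Step 4: cell (1,2)='T' (+5 fires, +4 burnt)
Step 5: cell (1,2)='F' (+5 fires, +5 burnt)
  -> target ignites at step 5
Step 6: cell (1,2)='.' (+2 fires, +5 burnt)
Step 7: cell (1,2)='.' (+2 fires, +2 burnt)
Step 8: cell (1,2)='.' (+1 fires, +2 burnt)
Step 9: cell (1,2)='.' (+0 fires, +1 burnt)
  fire out at step 9

5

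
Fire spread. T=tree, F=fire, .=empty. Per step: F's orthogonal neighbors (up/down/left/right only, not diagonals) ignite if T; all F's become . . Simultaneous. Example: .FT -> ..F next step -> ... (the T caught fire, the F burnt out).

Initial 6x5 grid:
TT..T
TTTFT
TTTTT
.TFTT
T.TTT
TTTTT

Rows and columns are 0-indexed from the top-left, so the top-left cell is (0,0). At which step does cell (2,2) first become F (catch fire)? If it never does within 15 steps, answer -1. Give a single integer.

Step 1: cell (2,2)='F' (+7 fires, +2 burnt)
  -> target ignites at step 1
Step 2: cell (2,2)='.' (+7 fires, +7 burnt)
Step 3: cell (2,2)='.' (+6 fires, +7 burnt)
Step 4: cell (2,2)='.' (+3 fires, +6 burnt)
Step 5: cell (2,2)='.' (+1 fires, +3 burnt)
Step 6: cell (2,2)='.' (+0 fires, +1 burnt)
  fire out at step 6

1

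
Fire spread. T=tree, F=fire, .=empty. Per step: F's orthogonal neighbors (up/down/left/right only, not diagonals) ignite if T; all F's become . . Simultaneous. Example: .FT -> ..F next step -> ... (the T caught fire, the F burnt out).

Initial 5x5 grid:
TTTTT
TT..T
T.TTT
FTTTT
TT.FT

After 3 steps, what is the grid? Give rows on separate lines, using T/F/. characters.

Step 1: 5 trees catch fire, 2 burn out
  TTTTT
  TT..T
  F.TTT
  .FTFT
  FT..F
Step 2: 5 trees catch fire, 5 burn out
  TTTTT
  FT..T
  ..TFT
  ..F.F
  .F...
Step 3: 4 trees catch fire, 5 burn out
  FTTTT
  .F..T
  ..F.F
  .....
  .....

FTTTT
.F..T
..F.F
.....
.....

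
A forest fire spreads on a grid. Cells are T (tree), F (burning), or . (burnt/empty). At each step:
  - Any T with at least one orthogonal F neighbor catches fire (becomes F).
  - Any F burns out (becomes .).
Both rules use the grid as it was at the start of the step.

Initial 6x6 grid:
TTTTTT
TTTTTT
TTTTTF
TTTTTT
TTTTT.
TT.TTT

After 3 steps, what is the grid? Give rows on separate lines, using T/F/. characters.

Step 1: 3 trees catch fire, 1 burn out
  TTTTTT
  TTTTTF
  TTTTF.
  TTTTTF
  TTTTT.
  TT.TTT
Step 2: 4 trees catch fire, 3 burn out
  TTTTTF
  TTTTF.
  TTTF..
  TTTTF.
  TTTTT.
  TT.TTT
Step 3: 5 trees catch fire, 4 burn out
  TTTTF.
  TTTF..
  TTF...
  TTTF..
  TTTTF.
  TT.TTT

TTTTF.
TTTF..
TTF...
TTTF..
TTTTF.
TT.TTT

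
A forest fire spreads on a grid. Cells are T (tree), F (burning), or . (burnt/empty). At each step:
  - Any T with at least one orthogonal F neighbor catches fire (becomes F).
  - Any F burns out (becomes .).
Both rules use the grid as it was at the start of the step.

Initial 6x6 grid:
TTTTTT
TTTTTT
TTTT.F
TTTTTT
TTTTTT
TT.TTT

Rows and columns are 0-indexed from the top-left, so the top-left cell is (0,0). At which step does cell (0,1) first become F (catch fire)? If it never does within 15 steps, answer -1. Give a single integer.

Step 1: cell (0,1)='T' (+2 fires, +1 burnt)
Step 2: cell (0,1)='T' (+4 fires, +2 burnt)
Step 3: cell (0,1)='T' (+5 fires, +4 burnt)
Step 4: cell (0,1)='T' (+6 fires, +5 burnt)
Step 5: cell (0,1)='T' (+6 fires, +6 burnt)
Step 6: cell (0,1)='F' (+5 fires, +6 burnt)
  -> target ignites at step 6
Step 7: cell (0,1)='.' (+4 fires, +5 burnt)
Step 8: cell (0,1)='.' (+1 fires, +4 burnt)
Step 9: cell (0,1)='.' (+0 fires, +1 burnt)
  fire out at step 9

6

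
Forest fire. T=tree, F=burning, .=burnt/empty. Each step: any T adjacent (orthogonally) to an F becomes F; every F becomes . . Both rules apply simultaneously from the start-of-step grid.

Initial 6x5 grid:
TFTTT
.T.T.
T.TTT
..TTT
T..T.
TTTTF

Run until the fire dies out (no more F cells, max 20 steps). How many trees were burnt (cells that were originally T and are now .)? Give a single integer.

Answer: 18

Derivation:
Step 1: +4 fires, +2 burnt (F count now 4)
Step 2: +3 fires, +4 burnt (F count now 3)
Step 3: +4 fires, +3 burnt (F count now 4)
Step 4: +4 fires, +4 burnt (F count now 4)
Step 5: +3 fires, +4 burnt (F count now 3)
Step 6: +0 fires, +3 burnt (F count now 0)
Fire out after step 6
Initially T: 19, now '.': 29
Total burnt (originally-T cells now '.'): 18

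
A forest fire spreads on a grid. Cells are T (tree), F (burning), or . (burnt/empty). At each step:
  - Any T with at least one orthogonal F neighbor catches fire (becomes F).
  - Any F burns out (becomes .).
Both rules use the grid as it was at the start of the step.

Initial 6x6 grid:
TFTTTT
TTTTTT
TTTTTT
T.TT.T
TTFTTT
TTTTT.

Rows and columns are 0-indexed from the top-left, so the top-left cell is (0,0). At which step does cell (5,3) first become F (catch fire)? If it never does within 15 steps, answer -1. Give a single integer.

Step 1: cell (5,3)='T' (+7 fires, +2 burnt)
Step 2: cell (5,3)='F' (+10 fires, +7 burnt)
  -> target ignites at step 2
Step 3: cell (5,3)='.' (+8 fires, +10 burnt)
Step 4: cell (5,3)='.' (+4 fires, +8 burnt)
Step 5: cell (5,3)='.' (+2 fires, +4 burnt)
Step 6: cell (5,3)='.' (+0 fires, +2 burnt)
  fire out at step 6

2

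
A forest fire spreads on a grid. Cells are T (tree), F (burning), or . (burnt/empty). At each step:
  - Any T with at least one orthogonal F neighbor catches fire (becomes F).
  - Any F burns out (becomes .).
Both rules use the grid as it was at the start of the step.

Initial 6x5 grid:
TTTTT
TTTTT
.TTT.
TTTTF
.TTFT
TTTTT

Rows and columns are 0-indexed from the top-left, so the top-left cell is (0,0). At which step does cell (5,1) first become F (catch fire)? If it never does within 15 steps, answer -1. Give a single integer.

Step 1: cell (5,1)='T' (+4 fires, +2 burnt)
Step 2: cell (5,1)='T' (+5 fires, +4 burnt)
Step 3: cell (5,1)='F' (+4 fires, +5 burnt)
  -> target ignites at step 3
Step 4: cell (5,1)='.' (+6 fires, +4 burnt)
Step 5: cell (5,1)='.' (+3 fires, +6 burnt)
Step 6: cell (5,1)='.' (+2 fires, +3 burnt)
Step 7: cell (5,1)='.' (+1 fires, +2 burnt)
Step 8: cell (5,1)='.' (+0 fires, +1 burnt)
  fire out at step 8

3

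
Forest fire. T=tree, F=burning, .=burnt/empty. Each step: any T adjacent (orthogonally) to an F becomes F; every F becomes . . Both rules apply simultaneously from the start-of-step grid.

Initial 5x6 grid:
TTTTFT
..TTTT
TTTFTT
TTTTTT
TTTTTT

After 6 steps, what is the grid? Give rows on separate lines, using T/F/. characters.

Step 1: 7 trees catch fire, 2 burn out
  TTTF.F
  ..TFFT
  TTF.FT
  TTTFTT
  TTTTTT
Step 2: 8 trees catch fire, 7 burn out
  TTF...
  ..F..F
  TF...F
  TTF.FT
  TTTFTT
Step 3: 6 trees catch fire, 8 burn out
  TF....
  ......
  F.....
  TF...F
  TTF.FT
Step 4: 4 trees catch fire, 6 burn out
  F.....
  ......
  ......
  F.....
  TF...F
Step 5: 1 trees catch fire, 4 burn out
  ......
  ......
  ......
  ......
  F.....
Step 6: 0 trees catch fire, 1 burn out
  ......
  ......
  ......
  ......
  ......

......
......
......
......
......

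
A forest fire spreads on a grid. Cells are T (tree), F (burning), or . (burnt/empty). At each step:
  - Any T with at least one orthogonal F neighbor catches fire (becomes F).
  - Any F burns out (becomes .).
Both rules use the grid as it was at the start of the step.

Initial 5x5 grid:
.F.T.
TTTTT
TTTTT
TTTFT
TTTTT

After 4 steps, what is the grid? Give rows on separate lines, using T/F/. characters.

Step 1: 5 trees catch fire, 2 burn out
  ...T.
  TFTTT
  TTTFT
  TTF.F
  TTTFT
Step 2: 9 trees catch fire, 5 burn out
  ...T.
  F.FFT
  TFF.F
  TF...
  TTF.F
Step 3: 5 trees catch fire, 9 burn out
  ...F.
  ....F
  F....
  F....
  TF...
Step 4: 1 trees catch fire, 5 burn out
  .....
  .....
  .....
  .....
  F....

.....
.....
.....
.....
F....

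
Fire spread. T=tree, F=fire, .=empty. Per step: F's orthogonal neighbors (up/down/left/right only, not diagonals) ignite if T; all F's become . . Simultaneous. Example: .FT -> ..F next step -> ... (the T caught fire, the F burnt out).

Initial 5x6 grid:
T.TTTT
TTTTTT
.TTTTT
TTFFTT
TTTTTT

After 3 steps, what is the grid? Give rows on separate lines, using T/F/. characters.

Step 1: 6 trees catch fire, 2 burn out
  T.TTTT
  TTTTTT
  .TFFTT
  TF..FT
  TTFFTT
Step 2: 8 trees catch fire, 6 burn out
  T.TTTT
  TTFFTT
  .F..FT
  F....F
  TF..FT
Step 3: 7 trees catch fire, 8 burn out
  T.FFTT
  TF..FT
  .....F
  ......
  F....F

T.FFTT
TF..FT
.....F
......
F....F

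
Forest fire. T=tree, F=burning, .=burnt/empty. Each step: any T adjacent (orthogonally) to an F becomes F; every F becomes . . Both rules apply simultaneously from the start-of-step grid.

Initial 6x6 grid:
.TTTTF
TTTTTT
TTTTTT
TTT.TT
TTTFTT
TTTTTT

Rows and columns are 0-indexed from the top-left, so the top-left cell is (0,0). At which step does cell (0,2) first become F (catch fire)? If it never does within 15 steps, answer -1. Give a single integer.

Step 1: cell (0,2)='T' (+5 fires, +2 burnt)
Step 2: cell (0,2)='T' (+9 fires, +5 burnt)
Step 3: cell (0,2)='F' (+9 fires, +9 burnt)
  -> target ignites at step 3
Step 4: cell (0,2)='.' (+6 fires, +9 burnt)
Step 5: cell (0,2)='.' (+2 fires, +6 burnt)
Step 6: cell (0,2)='.' (+1 fires, +2 burnt)
Step 7: cell (0,2)='.' (+0 fires, +1 burnt)
  fire out at step 7

3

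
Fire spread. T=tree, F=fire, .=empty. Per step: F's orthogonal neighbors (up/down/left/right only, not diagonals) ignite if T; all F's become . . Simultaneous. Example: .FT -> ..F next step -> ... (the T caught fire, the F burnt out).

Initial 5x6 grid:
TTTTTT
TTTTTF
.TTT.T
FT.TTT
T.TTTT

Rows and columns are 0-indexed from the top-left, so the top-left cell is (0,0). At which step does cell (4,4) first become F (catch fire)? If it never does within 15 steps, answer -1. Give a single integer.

Step 1: cell (4,4)='T' (+5 fires, +2 burnt)
Step 2: cell (4,4)='T' (+4 fires, +5 burnt)
Step 3: cell (4,4)='T' (+7 fires, +4 burnt)
Step 4: cell (4,4)='F' (+5 fires, +7 burnt)
  -> target ignites at step 4
Step 5: cell (4,4)='.' (+2 fires, +5 burnt)
Step 6: cell (4,4)='.' (+1 fires, +2 burnt)
Step 7: cell (4,4)='.' (+0 fires, +1 burnt)
  fire out at step 7

4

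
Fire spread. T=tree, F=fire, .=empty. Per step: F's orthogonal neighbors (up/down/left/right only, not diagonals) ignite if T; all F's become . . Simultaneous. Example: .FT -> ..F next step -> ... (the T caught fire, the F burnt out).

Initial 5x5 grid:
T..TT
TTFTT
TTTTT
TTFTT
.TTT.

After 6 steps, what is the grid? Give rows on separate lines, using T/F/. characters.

Step 1: 6 trees catch fire, 2 burn out
  T..TT
  TF.FT
  TTFTT
  TF.FT
  .TFT.
Step 2: 9 trees catch fire, 6 burn out
  T..FT
  F...F
  TF.FT
  F...F
  .F.F.
Step 3: 4 trees catch fire, 9 burn out
  F...F
  .....
  F...F
  .....
  .....
Step 4: 0 trees catch fire, 4 burn out
  .....
  .....
  .....
  .....
  .....
Step 5: 0 trees catch fire, 0 burn out
  .....
  .....
  .....
  .....
  .....
Step 6: 0 trees catch fire, 0 burn out
  .....
  .....
  .....
  .....
  .....

.....
.....
.....
.....
.....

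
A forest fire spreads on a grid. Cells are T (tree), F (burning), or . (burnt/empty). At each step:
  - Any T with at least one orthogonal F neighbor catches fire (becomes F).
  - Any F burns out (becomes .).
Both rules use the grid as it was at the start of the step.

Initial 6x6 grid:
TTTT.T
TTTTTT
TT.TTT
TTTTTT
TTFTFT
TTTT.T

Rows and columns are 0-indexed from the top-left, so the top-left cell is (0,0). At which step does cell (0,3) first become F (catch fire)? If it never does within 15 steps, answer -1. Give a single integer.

Step 1: cell (0,3)='T' (+6 fires, +2 burnt)
Step 2: cell (0,3)='T' (+8 fires, +6 burnt)
Step 3: cell (0,3)='T' (+6 fires, +8 burnt)
Step 4: cell (0,3)='T' (+4 fires, +6 burnt)
Step 5: cell (0,3)='F' (+5 fires, +4 burnt)
  -> target ignites at step 5
Step 6: cell (0,3)='.' (+2 fires, +5 burnt)
Step 7: cell (0,3)='.' (+0 fires, +2 burnt)
  fire out at step 7

5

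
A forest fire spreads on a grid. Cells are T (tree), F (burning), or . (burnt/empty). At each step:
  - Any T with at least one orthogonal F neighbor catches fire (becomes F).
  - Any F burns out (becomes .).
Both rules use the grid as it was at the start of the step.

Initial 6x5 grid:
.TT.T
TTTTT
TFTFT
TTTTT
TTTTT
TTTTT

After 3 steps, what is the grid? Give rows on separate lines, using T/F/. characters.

Step 1: 7 trees catch fire, 2 burn out
  .TT.T
  TFTFT
  F.F.F
  TFTFT
  TTTTT
  TTTTT
Step 2: 9 trees catch fire, 7 burn out
  .FT.T
  F.F.F
  .....
  F.F.F
  TFTFT
  TTTTT
Step 3: 7 trees catch fire, 9 burn out
  ..F.F
  .....
  .....
  .....
  F.F.F
  TFTFT

..F.F
.....
.....
.....
F.F.F
TFTFT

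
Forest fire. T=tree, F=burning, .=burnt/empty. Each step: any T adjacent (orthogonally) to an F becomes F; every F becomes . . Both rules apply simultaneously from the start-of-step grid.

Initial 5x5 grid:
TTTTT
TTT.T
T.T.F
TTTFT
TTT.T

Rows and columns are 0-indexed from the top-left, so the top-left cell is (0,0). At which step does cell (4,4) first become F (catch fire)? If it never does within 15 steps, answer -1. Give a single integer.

Step 1: cell (4,4)='T' (+3 fires, +2 burnt)
Step 2: cell (4,4)='F' (+5 fires, +3 burnt)
  -> target ignites at step 2
Step 3: cell (4,4)='.' (+4 fires, +5 burnt)
Step 4: cell (4,4)='.' (+4 fires, +4 burnt)
Step 5: cell (4,4)='.' (+2 fires, +4 burnt)
Step 6: cell (4,4)='.' (+1 fires, +2 burnt)
Step 7: cell (4,4)='.' (+0 fires, +1 burnt)
  fire out at step 7

2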